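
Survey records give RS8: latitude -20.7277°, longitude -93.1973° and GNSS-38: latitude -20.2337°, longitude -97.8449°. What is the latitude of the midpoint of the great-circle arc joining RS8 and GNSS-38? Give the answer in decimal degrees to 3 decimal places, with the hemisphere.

Bx = cos φ₂ cos Δλ = 0.935205,  By = cos φ₂ sin Δλ = -0.076027
φₘ = atan2(sin φ₁ + sin φ₂, √((cos φ₁ + Bx)² + By²)) = -20.49616°
λₘ = λ₁ + atan2(By, cos φ₁ + Bx) = -95.52484°

20.496°S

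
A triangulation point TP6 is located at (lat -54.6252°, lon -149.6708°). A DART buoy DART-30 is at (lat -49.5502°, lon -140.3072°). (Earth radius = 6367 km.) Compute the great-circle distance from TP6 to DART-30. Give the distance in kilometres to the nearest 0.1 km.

851.3 km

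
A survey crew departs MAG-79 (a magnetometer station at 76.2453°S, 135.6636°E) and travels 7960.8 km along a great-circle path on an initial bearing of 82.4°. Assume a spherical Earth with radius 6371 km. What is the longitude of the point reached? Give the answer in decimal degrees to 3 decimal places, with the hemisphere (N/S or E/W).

δ = d/R = 7960.8/6371 = 1.249537 rad
φ₂ = arcsin(sin φ₁ cos δ + cos φ₁ sin δ cos θ)
   = arcsin(-0.97132·0.31576 + 0.23777·0.94884·0.13226) = -16.07344°
λ₂ = λ₁ + atan2(sin θ sin δ cos φ₁, cos δ − sin φ₁ sin φ₂) = -146.16483°

146.165°W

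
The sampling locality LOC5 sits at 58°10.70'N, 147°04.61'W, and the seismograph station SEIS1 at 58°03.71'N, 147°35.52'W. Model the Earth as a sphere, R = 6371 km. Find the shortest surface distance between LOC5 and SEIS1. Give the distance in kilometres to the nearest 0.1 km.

LOC5: φ = +58.17833°, λ = -147.07683°
SEIS1: φ = +58.06183°, λ = -147.59200°
Δφ = -0.1165°,  Δλ = -0.5152°
a = sin²(Δφ/2) + cos φ₁ cos φ₂ sin²(Δλ/2) = 0.000007
c = 2·arcsin(√a) = 0.005166 rad = 0.2960°
d = R·c = 6371 × 0.005166 = 32.9 km

32.9 km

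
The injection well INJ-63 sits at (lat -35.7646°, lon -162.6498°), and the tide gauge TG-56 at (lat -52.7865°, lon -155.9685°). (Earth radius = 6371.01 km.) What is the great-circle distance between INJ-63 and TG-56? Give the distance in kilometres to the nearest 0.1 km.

1964.0 km

Δφ = -17.0219°,  Δλ = 6.6813°
a = sin²(Δφ/2) + cos φ₁ cos φ₂ sin²(Δλ/2) = 0.023570
c = 2·arcsin(√a) = 0.308269 rad = 17.6625°
d = R·c = 6371.01 × 0.308269 = 1964.0 km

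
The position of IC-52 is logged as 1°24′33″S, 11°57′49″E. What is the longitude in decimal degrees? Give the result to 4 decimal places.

11° + 57′/60 + 49″/3600 = 11 + 0.95000 + 0.01361 = 11.9636°

11.9636°E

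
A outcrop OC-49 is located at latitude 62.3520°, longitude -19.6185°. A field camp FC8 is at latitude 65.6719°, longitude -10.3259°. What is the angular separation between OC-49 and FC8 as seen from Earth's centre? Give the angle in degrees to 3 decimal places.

5.245°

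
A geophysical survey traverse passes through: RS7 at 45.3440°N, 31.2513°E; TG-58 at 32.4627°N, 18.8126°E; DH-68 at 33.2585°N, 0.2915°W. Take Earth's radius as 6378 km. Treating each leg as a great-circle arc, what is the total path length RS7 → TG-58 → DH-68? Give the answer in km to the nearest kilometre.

3575 km

RS7→TG-58: c = 0.280511 rad, d = 1789.10 km
TG-58→DH-68: c = 0.280033 rad, d = 1786.05 km
Total = 1789.10 + 1786.05 = 3575.15 km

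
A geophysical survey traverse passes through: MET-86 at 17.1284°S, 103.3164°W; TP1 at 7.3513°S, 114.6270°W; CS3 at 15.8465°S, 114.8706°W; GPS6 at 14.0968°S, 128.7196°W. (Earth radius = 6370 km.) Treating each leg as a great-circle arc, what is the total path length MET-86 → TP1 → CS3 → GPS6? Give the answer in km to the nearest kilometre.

4084 km

MET-86→TP1: c = 0.257349 rad, d = 1639.31 km
TP1→CS3: c = 0.148328 rad, d = 944.85 km
CS3→GPS6: c = 0.235445 rad, d = 1499.79 km
Total = 1639.31 + 944.85 + 1499.79 = 4083.94 km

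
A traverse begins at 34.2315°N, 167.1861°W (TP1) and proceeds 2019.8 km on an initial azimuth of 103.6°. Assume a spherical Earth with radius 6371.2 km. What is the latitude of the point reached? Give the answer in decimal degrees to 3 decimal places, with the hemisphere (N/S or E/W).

δ = d/R = 2019.8/6371.2 = 0.317020 rad
φ₂ = arcsin(sin φ₁ cos δ + cos φ₁ sin δ cos θ)
   = arcsin(0.56254·0.95017 + 0.82677·0.31174·-0.23514) = 28.28785°
λ₂ = λ₁ + atan2(sin θ sin δ cos φ₁, cos δ − sin φ₁ sin φ₂) = -147.05999°

28.288°N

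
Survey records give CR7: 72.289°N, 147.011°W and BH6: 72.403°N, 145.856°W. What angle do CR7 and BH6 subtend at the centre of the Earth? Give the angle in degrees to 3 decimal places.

Δφ = 0.1140°,  Δλ = 1.1550°
a = sin²(Δφ/2) + cos φ₁ cos φ₂ sin²(Δλ/2) = 0.000010
c = 2·arcsin(√a) = 0.006429 rad = 0.3684°

0.368°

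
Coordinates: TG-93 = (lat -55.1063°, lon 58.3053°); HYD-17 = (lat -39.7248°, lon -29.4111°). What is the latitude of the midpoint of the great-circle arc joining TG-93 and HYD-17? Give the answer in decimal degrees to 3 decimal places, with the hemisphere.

Bx = cos φ₂ cos Δλ = 0.030646,  By = cos φ₂ sin Δλ = -0.768512
φₘ = atan2(sin φ₁ + sin φ₂, √((cos φ₁ + Bx)² + By²)) = -56.20729°
λₘ = λ₁ + atan2(By, cos φ₁ + Bx) = 6.41045°

56.207°S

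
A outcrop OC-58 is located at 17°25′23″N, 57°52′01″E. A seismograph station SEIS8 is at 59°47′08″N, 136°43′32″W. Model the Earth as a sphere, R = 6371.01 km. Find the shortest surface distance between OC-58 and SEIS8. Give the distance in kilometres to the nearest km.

11329 km

OC-58: φ = +17.42306°, λ = +57.86694°
SEIS8: φ = +59.78556°, λ = -136.72556°
Δφ = 42.3625°,  Δλ = 165.4075°
a = sin²(Δφ/2) + cos φ₁ cos φ₂ sin²(Δλ/2) = 0.602957
c = 2·arcsin(√a) = 1.778193 rad = 101.8830°
d = R·c = 6371.01 × 1.778193 = 11328.9 km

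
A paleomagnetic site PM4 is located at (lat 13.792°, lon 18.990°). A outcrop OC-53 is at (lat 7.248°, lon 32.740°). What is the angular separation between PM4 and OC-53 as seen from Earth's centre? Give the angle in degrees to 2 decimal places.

15.01°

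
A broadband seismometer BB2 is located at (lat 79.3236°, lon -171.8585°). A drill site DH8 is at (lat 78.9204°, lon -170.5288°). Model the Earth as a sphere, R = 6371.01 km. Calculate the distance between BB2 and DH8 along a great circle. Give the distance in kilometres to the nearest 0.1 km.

Δφ = -0.4032°,  Δλ = 1.3297°
a = sin²(Δφ/2) + cos φ₁ cos φ₂ sin²(Δλ/2) = 0.000017
c = 2·arcsin(√a) = 0.008288 rad = 0.4749°
d = R·c = 6371.01 × 0.008288 = 52.8 km

52.8 km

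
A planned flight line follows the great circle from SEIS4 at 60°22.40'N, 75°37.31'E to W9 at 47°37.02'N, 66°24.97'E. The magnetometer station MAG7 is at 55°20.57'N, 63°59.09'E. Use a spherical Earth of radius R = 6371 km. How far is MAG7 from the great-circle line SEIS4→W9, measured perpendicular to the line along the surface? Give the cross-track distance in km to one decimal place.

SEIS4: φ = +60.37333°, λ = +75.62183°
W9: φ = +47.61700°, λ = +66.41617°
MAG7: φ = +55.34283°, λ = +63.98483°
δ₁₃ = central angle SEIS4→MAG7 = 0.138893 rad  (haversine)
θ₁₃ = bearing SEIS4→MAG7 = 235.947°,  θ₁₂ = bearing SEIS4→W9 = 206.824°
dₓₜ = R·arcsin(sin δ₁₃ · sin(θ₁₃ − θ₁₂)) = 6371·arcsin(0.13845·sin(29.122°)) = 429.594 km
|dₓₜ| = 429.594 km

429.6 km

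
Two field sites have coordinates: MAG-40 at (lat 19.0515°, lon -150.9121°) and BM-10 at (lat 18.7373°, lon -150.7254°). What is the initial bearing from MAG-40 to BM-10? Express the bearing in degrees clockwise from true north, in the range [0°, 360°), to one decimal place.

Δλ = 0.1867°
y = sin Δλ · cos φ₂ = 0.003086
x = cos φ₁ sin φ₂ − sin φ₁ cos φ₂ cos Δλ = -0.005482
θ = atan2(y, x) = 150.6255° → 150.6255° (mod 360°)

150.6°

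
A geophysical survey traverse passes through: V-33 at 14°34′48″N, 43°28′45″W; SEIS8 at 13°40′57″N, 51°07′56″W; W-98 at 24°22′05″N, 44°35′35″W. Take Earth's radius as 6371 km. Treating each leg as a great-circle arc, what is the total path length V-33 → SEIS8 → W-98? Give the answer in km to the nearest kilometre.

2203 km

V-33: φ = +14.58000°, λ = -43.47917°
SEIS8: φ = +13.68250°, λ = -51.13222°
W-98: φ = +24.36806°, λ = -44.59306°
V-33→SEIS8: c = 0.130465 rad, d = 831.20 km
SEIS8→W-98: c = 0.215350 rad, d = 1372.00 km
Total = 831.20 + 1372.00 = 2203.19 km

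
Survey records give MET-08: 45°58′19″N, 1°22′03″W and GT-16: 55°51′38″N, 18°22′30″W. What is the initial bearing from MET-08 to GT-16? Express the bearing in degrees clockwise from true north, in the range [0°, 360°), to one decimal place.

MET-08: φ = +45.97194°, λ = -1.36750°
GT-16: φ = +55.86056°, λ = -18.37500°
Δλ = -17.0075°
y = sin Δλ · cos φ₂ = -0.164152
x = cos φ₁ sin φ₂ − sin φ₁ cos φ₂ cos Δλ = 0.189380
θ = atan2(y, x) = -40.9183° → 319.0817° (mod 360°)

319.1°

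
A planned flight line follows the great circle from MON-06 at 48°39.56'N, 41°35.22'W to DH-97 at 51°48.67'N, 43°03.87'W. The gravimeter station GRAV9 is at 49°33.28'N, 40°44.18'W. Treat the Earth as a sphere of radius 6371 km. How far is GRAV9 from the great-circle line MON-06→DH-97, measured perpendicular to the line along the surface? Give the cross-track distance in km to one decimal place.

86.7 km

MON-06: φ = +48.65933°, λ = -41.58700°
DH-97: φ = +51.81117°, λ = -43.06450°
GRAV9: φ = +49.55467°, λ = -40.73633°
δ₁₃ = central angle MON-06→GRAV9 = 0.018402 rad  (haversine)
θ₁₃ = bearing MON-06→GRAV9 = 31.560°,  θ₁₂ = bearing MON-06→DH-97 = 343.874°
dₓₜ = R·arcsin(sin δ₁₃ · sin(θ₁₃ − θ₁₂)) = 6371·arcsin(0.01840·sin(-312.314°)) = 86.694 km
|dₓₜ| = 86.694 km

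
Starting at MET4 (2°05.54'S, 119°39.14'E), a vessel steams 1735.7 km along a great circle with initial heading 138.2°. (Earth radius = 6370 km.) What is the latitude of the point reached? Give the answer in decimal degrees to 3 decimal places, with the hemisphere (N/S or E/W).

MET4: φ = -2.09233°, λ = +119.65233°
δ = d/R = 1735.7/6370 = 0.272480 rad
φ₂ = arcsin(sin φ₁ cos δ + cos φ₁ sin δ cos θ)
   = arcsin(-0.03651·0.96311 + 0.99933·0.26912·-0.74548) = -13.63009°
λ₂ = λ₁ + atan2(sin θ sin δ cos φ₁, cos δ − sin φ₁ sin φ₂) = 130.28875°

13.630°S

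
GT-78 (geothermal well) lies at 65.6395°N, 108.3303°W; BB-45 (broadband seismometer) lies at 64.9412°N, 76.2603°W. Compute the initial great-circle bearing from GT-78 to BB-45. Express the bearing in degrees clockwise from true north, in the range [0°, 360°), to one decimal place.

Δλ = 32.0700°
y = sin Δλ · cos φ₂ = 0.224885
x = cos φ₁ sin φ₂ − sin φ₁ cos φ₂ cos Δλ = 0.046692
θ = atan2(y, x) = 78.2706° → 78.2706° (mod 360°)

78.3°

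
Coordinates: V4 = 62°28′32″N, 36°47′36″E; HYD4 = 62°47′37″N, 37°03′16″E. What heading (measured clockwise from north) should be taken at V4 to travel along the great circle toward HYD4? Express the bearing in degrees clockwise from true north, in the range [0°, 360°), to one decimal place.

20.6°

V4: φ = +62.47556°, λ = +36.79333°
HYD4: φ = +62.79361°, λ = +37.05444°
Δλ = 0.2611°
y = sin Δλ · cos φ₂ = 0.002084
x = cos φ₁ sin φ₂ − sin φ₁ cos φ₂ cos Δλ = 0.005555
θ = atan2(y, x) = 20.5589° → 20.5589° (mod 360°)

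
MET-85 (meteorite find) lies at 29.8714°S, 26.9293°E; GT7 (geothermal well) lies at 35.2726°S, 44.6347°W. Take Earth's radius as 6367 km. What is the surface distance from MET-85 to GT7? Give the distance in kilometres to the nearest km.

6583 km

Δφ = -5.4012°,  Δλ = -71.5640°
a = sin²(Δφ/2) + cos φ₁ cos φ₂ sin²(Δλ/2) = 0.244252
c = 2·arcsin(√a) = 1.033871 rad = 59.2365°
d = R·c = 6367 × 1.033871 = 6582.7 km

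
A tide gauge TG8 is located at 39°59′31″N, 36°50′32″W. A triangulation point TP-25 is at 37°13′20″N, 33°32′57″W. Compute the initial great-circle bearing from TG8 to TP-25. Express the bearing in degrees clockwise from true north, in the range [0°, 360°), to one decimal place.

TG8: φ = +39.99194°, λ = -36.84222°
TP-25: φ = +37.22222°, λ = -33.54917°
Δλ = 3.2931°
y = sin Δλ · cos φ₂ = 0.045742
x = cos φ₁ sin φ₂ − sin φ₁ cos φ₂ cos Δλ = -0.047477
θ = atan2(y, x) = 136.0665° → 136.0665° (mod 360°)

136.1°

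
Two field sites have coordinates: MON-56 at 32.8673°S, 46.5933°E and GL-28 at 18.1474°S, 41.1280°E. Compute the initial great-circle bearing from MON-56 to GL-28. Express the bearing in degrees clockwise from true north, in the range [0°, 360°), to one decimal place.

Δλ = -5.4653°
y = sin Δλ · cos φ₂ = -0.090505
x = cos φ₁ sin φ₂ − sin φ₁ cos φ₂ cos Δλ = 0.251750
θ = atan2(y, x) = -19.7738° → 340.2262° (mod 360°)

340.2°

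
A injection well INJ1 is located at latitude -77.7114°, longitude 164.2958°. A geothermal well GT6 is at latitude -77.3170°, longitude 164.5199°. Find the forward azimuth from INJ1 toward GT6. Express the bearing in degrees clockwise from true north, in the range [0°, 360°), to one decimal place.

Δλ = 0.2241°
y = sin Δλ · cos φ₂ = 0.000859
x = cos φ₁ sin φ₂ − sin φ₁ cos φ₂ cos Δλ = 0.006882
θ = atan2(y, x) = 7.1128° → 7.1128° (mod 360°)

7.1°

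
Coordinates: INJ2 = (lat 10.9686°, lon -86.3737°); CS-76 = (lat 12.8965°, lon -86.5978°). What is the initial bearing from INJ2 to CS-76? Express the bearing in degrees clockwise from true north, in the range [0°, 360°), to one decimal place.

353.5°

Δλ = -0.2241°
y = sin Δλ · cos φ₂ = -0.003813
x = cos φ₁ sin φ₂ − sin φ₁ cos φ₂ cos Δλ = 0.033643
θ = atan2(y, x) = -6.4654° → 353.5346° (mod 360°)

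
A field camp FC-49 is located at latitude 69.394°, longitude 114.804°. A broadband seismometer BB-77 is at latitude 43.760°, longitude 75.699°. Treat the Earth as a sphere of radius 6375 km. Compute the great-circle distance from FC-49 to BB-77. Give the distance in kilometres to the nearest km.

3601 km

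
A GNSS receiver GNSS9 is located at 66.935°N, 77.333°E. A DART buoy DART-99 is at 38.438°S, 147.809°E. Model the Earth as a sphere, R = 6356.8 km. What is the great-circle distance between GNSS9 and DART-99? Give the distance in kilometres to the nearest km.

Δφ = -105.3730°,  Δλ = 70.4760°
a = sin²(Δφ/2) + cos φ₁ cos φ₂ sin²(Δλ/2) = 0.734708
c = 2·arcsin(√a) = 2.059425 rad = 117.9964°
d = R·c = 6356.8 × 2.059425 = 13091.4 km

13091 km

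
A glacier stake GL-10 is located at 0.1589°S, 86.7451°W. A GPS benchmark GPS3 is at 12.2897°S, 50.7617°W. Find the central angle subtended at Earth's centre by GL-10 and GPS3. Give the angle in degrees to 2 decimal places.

Δφ = -12.1308°,  Δλ = 35.9834°
a = sin²(Δφ/2) + cos φ₁ cos φ₂ sin²(Δλ/2) = 0.104384
c = 2·arcsin(√a) = 0.657977 rad = 37.6993°

37.70°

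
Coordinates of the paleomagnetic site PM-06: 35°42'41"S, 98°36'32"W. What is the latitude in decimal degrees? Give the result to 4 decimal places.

35.7114°S

35° + 42′/60 + 41″/3600 = 35 + 0.70000 + 0.01139 = 35.7114°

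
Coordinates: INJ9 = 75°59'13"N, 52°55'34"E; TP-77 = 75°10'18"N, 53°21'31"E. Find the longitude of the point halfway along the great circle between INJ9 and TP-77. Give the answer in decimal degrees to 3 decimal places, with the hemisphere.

INJ9: φ = +75.98694°, λ = +52.92611°
TP-77: φ = +75.17167°, λ = +53.35861°
Bx = cos φ₂ cos Δλ = 0.255917,  By = cos φ₂ sin Δλ = 0.001932
φₘ = atan2(sin φ₁ + sin φ₂, √((cos φ₁ + Bx)² + By²)) = 75.57940°
λₘ = λ₁ + atan2(By, cos φ₁ + Bx) = 53.14834°

53.148°E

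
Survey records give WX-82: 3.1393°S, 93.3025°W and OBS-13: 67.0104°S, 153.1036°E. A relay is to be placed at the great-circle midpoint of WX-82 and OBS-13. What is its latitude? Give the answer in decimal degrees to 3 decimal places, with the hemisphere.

Bx = cos φ₂ cos Δλ = -0.156324,  By = cos φ₂ sin Δλ = -0.357915
φₘ = atan2(sin φ₁ + sin φ₂, √((cos φ₁ + Bx)² + By²)) = -46.82590°
λₘ = λ₁ + atan2(By, cos φ₁ + Bx) = -116.32744°

46.826°S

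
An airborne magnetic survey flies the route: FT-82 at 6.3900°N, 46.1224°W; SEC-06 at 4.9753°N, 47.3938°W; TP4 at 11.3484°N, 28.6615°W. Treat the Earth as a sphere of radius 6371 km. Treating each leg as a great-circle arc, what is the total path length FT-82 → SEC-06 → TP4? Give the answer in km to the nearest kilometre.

2390 km

FT-82→SEC-06: c = 0.033124 rad, d = 211.03 km
SEC-06→TP4: c = 0.342015 rad, d = 2178.98 km
Total = 211.03 + 2178.98 = 2390.01 km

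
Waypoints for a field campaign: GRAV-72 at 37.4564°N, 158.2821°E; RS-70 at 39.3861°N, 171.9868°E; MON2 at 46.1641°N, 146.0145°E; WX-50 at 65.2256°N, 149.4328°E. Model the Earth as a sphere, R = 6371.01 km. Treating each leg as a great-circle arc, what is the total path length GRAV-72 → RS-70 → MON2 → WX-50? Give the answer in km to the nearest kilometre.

5579 km

GRAV-72→RS-70: c = 0.190205 rad, d = 1211.80 km
RS-70→MON2: c = 0.351234 rad, d = 2237.71 km
MON2→WX-50: c = 0.334263 rad, d = 2129.60 km
Total = 1211.80 + 2237.71 + 2129.60 = 5579.11 km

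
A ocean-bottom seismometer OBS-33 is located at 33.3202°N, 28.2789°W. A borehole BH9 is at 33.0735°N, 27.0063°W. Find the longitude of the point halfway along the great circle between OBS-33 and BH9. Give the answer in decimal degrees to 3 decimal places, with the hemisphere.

27.642°W

Bx = cos φ₂ cos Δλ = 0.837765,  By = cos φ₂ sin Δλ = 0.018611
φₘ = atan2(sin φ₁ + sin φ₂, √((cos φ₁ + Bx)² + By²)) = 33.19847°
λₘ = λ₁ + atan2(By, cos φ₁ + Bx) = -27.64170°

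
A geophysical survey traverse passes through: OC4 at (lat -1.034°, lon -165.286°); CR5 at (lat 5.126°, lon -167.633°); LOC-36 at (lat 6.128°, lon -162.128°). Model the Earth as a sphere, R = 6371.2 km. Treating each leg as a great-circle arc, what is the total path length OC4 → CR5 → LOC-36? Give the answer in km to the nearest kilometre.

1352 km

OC4→CR5: c = 0.115035 rad, d = 732.91 km
CR5→LOC-36: c = 0.097202 rad, d = 619.29 km
Total = 732.91 + 619.29 = 1352.20 km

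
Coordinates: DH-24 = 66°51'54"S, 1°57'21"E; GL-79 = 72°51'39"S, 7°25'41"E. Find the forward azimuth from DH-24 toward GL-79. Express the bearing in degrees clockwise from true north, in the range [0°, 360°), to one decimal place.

DH-24: φ = -66.86500°, λ = +1.95583°
GL-79: φ = -72.86083°, λ = +7.42806°
Δλ = 5.4722°
y = sin Δλ · cos φ₂ = 0.028103
x = cos φ₁ sin φ₂ − sin φ₁ cos φ₂ cos Δλ = -0.105691
θ = atan2(y, x) = 165.1098° → 165.1098° (mod 360°)

165.1°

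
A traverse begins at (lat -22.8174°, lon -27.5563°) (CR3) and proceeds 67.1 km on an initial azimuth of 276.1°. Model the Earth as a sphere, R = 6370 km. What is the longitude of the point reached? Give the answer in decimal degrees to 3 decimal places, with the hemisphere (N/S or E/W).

28.207°W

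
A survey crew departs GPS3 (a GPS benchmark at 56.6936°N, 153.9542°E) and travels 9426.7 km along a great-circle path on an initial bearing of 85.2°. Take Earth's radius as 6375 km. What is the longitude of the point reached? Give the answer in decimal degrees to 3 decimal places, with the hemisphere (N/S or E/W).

δ = d/R = 9426.7/6375 = 1.478698 rad
φ₂ = arcsin(sin φ₁ cos δ + cos φ₁ sin δ cos θ)
   = arcsin(0.83575·0.09197 + 0.54912·0.99576·0.08368) = 7.04311°
λ₂ = λ₁ + atan2(sin θ sin δ cos φ₁, cos δ − sin φ₁ sin φ₂) = -114.94099°

114.941°W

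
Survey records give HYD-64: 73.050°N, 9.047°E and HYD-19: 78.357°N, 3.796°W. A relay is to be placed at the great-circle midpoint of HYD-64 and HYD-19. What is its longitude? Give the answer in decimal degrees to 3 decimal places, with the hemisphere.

3.798°E

Bx = cos φ₂ cos Δλ = 0.196764,  By = cos φ₂ sin Δλ = -0.044859
φₘ = atan2(sin φ₁ + sin φ₂, √((cos φ₁ + Bx)² + By²)) = 75.78670°
λₘ = λ₁ + atan2(By, cos φ₁ + Bx) = 3.79811°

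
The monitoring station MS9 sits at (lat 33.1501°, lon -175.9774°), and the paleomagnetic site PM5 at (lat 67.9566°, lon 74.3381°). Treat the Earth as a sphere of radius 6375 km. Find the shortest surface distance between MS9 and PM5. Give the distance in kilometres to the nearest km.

Δφ = 34.8065°,  Δλ = -109.6845°
a = sin²(Δφ/2) + cos φ₁ cos φ₂ sin²(Δλ/2) = 0.299491
c = 2·arcsin(√a) = 1.158169 rad = 66.3582°
d = R·c = 6375 × 1.158169 = 7383.3 km

7383 km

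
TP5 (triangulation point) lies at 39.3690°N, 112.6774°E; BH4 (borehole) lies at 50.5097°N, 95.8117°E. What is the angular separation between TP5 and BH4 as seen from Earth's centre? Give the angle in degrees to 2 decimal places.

Δφ = 11.1407°,  Δλ = -16.8657°
a = sin²(Δφ/2) + cos φ₁ cos φ₂ sin²(Δλ/2) = 0.019995
c = 2·arcsin(√a) = 0.283762 rad = 16.2583°

16.26°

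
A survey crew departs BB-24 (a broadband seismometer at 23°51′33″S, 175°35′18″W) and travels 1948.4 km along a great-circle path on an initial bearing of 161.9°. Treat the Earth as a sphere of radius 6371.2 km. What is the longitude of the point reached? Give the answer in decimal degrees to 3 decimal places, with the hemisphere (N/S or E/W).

BB-24: φ = -23.85917°, λ = -175.58833°
δ = d/R = 1948.4/6371.2 = 0.305814 rad
φ₂ = arcsin(sin φ₁ cos δ + cos φ₁ sin δ cos θ)
   = arcsin(-0.40449·0.95360 + 0.91454·0.30107·-0.95052) = -40.34872°
λ₂ = λ₁ + atan2(sin θ sin δ cos φ₁, cos δ − sin φ₁ sin φ₂) = -168.53862°

168.539°W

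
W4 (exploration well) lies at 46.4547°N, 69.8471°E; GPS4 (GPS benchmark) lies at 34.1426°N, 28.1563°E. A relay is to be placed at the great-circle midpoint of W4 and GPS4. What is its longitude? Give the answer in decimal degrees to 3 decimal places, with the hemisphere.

47.007°E

Bx = cos φ₂ cos Δλ = 0.618038,  By = cos φ₂ sin Δλ = -0.550474
φₘ = atan2(sin φ₁ + sin φ₂, √((cos φ₁ + Bx)² + By²)) = 42.20385°
λₘ = λ₁ + atan2(By, cos φ₁ + Bx) = 47.00702°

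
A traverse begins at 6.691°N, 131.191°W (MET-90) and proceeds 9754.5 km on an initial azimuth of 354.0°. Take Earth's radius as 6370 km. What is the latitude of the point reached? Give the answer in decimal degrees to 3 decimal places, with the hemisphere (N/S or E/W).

82.558°N

δ = d/R = 9754.5/6370 = 1.531319 rad
φ₂ = arcsin(sin φ₁ cos δ + cos φ₁ sin δ cos θ)
   = arcsin(0.11651·0.03947 + 0.99319·0.99922·0.99452) = 82.55828°
λ₂ = λ₁ + atan2(sin θ sin δ cos φ₁, cos δ − sin φ₁ sin φ₂) = 102.55762°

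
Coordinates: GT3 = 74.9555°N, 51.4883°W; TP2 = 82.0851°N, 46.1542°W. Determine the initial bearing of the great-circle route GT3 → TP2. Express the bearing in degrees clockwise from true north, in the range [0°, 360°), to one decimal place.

5.9°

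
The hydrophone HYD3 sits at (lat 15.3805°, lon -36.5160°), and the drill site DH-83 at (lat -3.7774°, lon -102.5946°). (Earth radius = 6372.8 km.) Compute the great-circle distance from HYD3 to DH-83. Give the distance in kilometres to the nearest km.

Δφ = -19.1579°,  Δλ = -66.0786°
a = sin²(Δφ/2) + cos φ₁ cos φ₂ sin²(Δλ/2) = 0.313681
c = 2·arcsin(√a) = 1.188946 rad = 68.1216°
d = R·c = 6372.8 × 1.188946 = 7576.9 km

7577 km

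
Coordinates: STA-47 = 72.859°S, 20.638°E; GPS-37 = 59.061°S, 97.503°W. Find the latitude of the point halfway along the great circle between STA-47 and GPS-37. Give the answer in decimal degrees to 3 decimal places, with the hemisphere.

Bx = cos φ₂ cos Δλ = -0.242484,  By = cos φ₂ sin Δλ = -0.453350
φₘ = atan2(sin φ₁ + sin φ₂, √((cos φ₁ + Bx)² + By²)) = -75.87381°
λₘ = λ₁ + atan2(By, cos φ₁ + Bx) = -62.78866°

75.874°S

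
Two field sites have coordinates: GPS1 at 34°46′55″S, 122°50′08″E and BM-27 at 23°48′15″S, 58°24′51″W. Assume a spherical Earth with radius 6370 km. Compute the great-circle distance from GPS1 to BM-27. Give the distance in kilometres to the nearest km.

GPS1: φ = -34.78194°, λ = +122.83556°
BM-27: φ = -23.80417°, λ = -58.41417°
Δφ = 10.9778°,  Δλ = 178.7503°
a = sin²(Δφ/2) + cos φ₁ cos φ₂ sin²(Δλ/2) = 0.760519
c = 2·arcsin(√a) = 2.118863 rad = 121.4019°
d = R·c = 6370 × 2.118863 = 13497.2 km

13497 km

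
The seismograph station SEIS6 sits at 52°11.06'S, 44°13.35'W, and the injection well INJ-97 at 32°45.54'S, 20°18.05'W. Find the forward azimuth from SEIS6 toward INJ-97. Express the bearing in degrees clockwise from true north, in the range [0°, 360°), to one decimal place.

51.1°

SEIS6: φ = -52.18433°, λ = -44.22250°
INJ-97: φ = -32.75900°, λ = -20.30083°
Δλ = 23.9217°
y = sin Δλ · cos φ₂ = 0.340996
x = cos φ₁ sin φ₂ − sin φ₁ cos φ₂ cos Δλ = 0.275512
θ = atan2(y, x) = 51.0631° → 51.0631° (mod 360°)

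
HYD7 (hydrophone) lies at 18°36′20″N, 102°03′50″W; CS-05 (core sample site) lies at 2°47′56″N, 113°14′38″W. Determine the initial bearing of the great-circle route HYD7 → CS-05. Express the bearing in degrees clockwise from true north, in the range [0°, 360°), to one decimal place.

216.0°

HYD7: φ = +18.60556°, λ = -102.06389°
CS-05: φ = +2.79889°, λ = -113.24389°
Δλ = -11.1800°
y = sin Δλ · cos φ₂ = -0.193661
x = cos φ₁ sin φ₂ − sin φ₁ cos φ₂ cos Δλ = -0.266345
θ = atan2(y, x) = -143.9789° → 216.0211° (mod 360°)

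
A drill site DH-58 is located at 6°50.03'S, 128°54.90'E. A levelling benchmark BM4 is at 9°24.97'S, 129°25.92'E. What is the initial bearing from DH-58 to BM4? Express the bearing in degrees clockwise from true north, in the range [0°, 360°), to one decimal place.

DH-58: φ = -6.83383°, λ = +128.91500°
BM4: φ = -9.41617°, λ = +129.43200°
Δλ = 0.5170°
y = sin Δλ · cos φ₂ = 0.008902
x = cos φ₁ sin φ₂ − sin φ₁ cos φ₂ cos Δλ = -0.045060
θ = atan2(y, x) = 168.8250° → 168.8250° (mod 360°)

168.8°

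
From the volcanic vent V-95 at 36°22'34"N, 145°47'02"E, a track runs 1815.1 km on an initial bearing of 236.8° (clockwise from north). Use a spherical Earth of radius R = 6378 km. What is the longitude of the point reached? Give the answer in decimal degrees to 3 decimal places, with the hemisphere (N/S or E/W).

130.571°E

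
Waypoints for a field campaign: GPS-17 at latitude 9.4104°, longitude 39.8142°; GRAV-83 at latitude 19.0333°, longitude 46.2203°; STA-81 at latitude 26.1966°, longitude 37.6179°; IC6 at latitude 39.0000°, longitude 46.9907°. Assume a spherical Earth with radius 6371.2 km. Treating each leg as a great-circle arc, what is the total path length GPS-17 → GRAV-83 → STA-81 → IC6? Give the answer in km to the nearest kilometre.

GPS-17→GRAV-83: c = 0.199801 rad, d = 1272.97 km
GRAV-83→STA-81: c = 0.186537 rad, d = 1188.47 km
STA-81→IC6: c = 0.262182 rad, d = 1670.42 km
Total = 1272.97 + 1188.47 + 1670.42 = 4131.85 km

4132 km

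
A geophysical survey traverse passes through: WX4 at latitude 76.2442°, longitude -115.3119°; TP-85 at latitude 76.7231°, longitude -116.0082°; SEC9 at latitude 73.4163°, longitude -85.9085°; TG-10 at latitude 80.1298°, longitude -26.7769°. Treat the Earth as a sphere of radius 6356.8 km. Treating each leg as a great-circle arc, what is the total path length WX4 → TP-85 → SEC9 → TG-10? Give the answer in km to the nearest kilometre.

2557 km

WX4→TP-85: c = 0.008828 rad, d = 56.12 km
TP-85→SEC9: c = 0.145068 rad, d = 922.17 km
SEC9→TG-10: c = 0.248347 rad, d = 1578.69 km
Total = 56.12 + 922.17 + 1578.69 = 2556.98 km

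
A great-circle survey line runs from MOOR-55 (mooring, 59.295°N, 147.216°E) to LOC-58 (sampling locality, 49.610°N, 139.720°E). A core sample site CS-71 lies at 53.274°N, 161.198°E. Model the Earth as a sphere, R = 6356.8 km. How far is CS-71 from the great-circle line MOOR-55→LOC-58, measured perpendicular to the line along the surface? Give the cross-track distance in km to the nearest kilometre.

1083 km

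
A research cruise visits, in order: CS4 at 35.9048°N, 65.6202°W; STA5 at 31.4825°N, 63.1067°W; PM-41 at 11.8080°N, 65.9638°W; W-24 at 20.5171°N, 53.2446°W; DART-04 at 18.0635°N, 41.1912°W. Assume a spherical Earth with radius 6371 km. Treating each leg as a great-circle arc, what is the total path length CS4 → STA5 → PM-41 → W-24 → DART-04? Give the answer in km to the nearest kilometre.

5712 km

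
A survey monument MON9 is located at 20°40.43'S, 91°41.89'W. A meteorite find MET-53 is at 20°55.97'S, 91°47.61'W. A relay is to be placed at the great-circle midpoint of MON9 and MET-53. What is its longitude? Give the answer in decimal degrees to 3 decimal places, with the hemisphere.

91.746°W

MON9: φ = -20.67383°, λ = -91.69817°
MET-53: φ = -20.93283°, λ = -91.79350°
Bx = cos φ₂ cos Δλ = 0.933999,  By = cos φ₂ sin Δλ = -0.001554
φₘ = atan2(sin φ₁ + sin φ₂, √((cos φ₁ + Bx)² + By²)) = -20.80334°
λₘ = λ₁ + atan2(By, cos φ₁ + Bx) = -91.74579°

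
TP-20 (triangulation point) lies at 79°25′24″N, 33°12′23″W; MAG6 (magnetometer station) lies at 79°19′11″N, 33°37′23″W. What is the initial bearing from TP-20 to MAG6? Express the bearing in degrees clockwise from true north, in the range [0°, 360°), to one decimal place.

216.8°

TP-20: φ = +79.42333°, λ = -33.20639°
MAG6: φ = +79.31972°, λ = -33.62306°
Δλ = -0.4167°
y = sin Δλ · cos φ₂ = -0.001348
x = cos φ₁ sin φ₂ − sin φ₁ cos φ₂ cos Δλ = -0.001804
θ = atan2(y, x) = -143.2302° → 216.7698° (mod 360°)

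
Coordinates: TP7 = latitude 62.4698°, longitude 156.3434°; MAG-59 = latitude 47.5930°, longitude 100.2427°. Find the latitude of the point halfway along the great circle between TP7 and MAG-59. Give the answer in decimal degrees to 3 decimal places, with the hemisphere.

58.189°N

Bx = cos φ₂ cos Δλ = 0.376132,  By = cos φ₂ sin Δλ = -0.559759
φₘ = atan2(sin φ₁ + sin φ₂, √((cos φ₁ + Bx)² + By²)) = 58.18938°
λₘ = λ₁ + atan2(By, cos φ₁ + Bx) = 122.61267°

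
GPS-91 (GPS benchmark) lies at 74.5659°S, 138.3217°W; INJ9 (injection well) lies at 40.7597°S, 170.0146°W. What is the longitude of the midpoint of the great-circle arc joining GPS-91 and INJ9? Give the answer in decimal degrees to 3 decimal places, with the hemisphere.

161.927°W

Bx = cos φ₂ cos Δλ = 0.644500,  By = cos φ₂ sin Δλ = -0.397941
φₘ = atan2(sin φ₁ + sin φ₂, √((cos φ₁ + Bx)² + By²)) = -58.42301°
λₘ = λ₁ + atan2(By, cos φ₁ + Bx) = -161.92680°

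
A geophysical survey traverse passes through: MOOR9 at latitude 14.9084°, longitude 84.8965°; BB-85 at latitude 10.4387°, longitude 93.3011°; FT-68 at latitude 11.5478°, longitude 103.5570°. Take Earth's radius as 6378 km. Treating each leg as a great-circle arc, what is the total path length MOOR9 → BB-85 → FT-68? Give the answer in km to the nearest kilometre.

MOOR9→BB-85: c = 0.162953 rad, d = 1039.31 km
BB-85→FT-68: c = 0.176766 rad, d = 1127.41 km
Total = 1039.31 + 1127.41 = 2166.73 km

2167 km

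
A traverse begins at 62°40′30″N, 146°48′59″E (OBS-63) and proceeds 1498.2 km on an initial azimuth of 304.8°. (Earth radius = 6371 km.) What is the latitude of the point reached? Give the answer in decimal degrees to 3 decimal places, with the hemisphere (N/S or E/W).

67.669°N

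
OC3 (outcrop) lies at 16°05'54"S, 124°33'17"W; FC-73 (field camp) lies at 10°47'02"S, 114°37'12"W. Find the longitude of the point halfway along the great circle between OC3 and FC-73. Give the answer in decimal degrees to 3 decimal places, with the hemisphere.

119.532°W

OC3: φ = -16.09833°, λ = -124.55472°
FC-73: φ = -10.78389°, λ = -114.62000°
Bx = cos φ₂ cos Δλ = 0.967610,  By = cos φ₂ sin Δλ = 0.169479
φₘ = atan2(sin φ₁ + sin φ₂, √((cos φ₁ + Bx)² + By²)) = -13.48993°
λₘ = λ₁ + atan2(By, cos φ₁ + Bx) = -119.53213°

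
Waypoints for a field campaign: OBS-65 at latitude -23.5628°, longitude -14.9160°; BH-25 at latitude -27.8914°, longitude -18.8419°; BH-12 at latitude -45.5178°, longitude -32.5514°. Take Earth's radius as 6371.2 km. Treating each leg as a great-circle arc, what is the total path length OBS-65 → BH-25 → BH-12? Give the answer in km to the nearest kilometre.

OBS-65→BH-25: c = 0.097542 rad, d = 621.46 km
BH-25→BH-12: c = 0.361387 rad, d = 2302.47 km
Total = 621.46 + 2302.47 = 2923.93 km

2924 km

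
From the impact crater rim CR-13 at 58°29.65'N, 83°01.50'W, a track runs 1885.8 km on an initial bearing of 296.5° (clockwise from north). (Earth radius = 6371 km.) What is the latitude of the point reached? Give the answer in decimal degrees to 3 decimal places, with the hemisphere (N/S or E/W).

CR-13: φ = +58.49417°, λ = -83.02500°
δ = d/R = 1885.8/6371 = 0.295997 rad
φ₂ = arcsin(sin φ₁ cos δ + cos φ₁ sin δ cos θ)
   = arcsin(0.85259·0.95651 + 0.52259·0.29169·0.44620) = 62.07062°
λ₂ = λ₁ + atan2(sin θ sin δ cos φ₁, cos δ − sin φ₁ sin φ₂) = -116.89682°

62.071°N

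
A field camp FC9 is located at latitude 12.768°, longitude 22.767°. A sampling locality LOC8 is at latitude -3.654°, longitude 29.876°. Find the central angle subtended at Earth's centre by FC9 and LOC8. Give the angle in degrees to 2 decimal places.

17.88°

Δφ = -16.4220°,  Δλ = 7.1090°
a = sin²(Δφ/2) + cos φ₁ cos φ₂ sin²(Δλ/2) = 0.024138
c = 2·arcsin(√a) = 0.311994 rad = 17.8760°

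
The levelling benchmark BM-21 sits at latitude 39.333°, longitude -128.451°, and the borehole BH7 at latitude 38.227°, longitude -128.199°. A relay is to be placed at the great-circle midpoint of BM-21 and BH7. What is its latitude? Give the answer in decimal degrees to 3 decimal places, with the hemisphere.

Bx = cos φ₂ cos Δλ = 0.785558,  By = cos φ₂ sin Δλ = 0.003455
φₘ = atan2(sin φ₁ + sin φ₂, √((cos φ₁ + Bx)² + By²)) = 38.78007°
λₘ = λ₁ + atan2(By, cos φ₁ + Bx) = -128.32402°

38.780°N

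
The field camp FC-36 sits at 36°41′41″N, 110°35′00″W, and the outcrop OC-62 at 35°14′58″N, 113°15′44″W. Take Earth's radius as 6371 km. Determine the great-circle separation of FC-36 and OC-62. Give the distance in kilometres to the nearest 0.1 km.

289.7 km

FC-36: φ = +36.69472°, λ = -110.58333°
OC-62: φ = +35.24944°, λ = -113.26222°
Δφ = -1.4453°,  Δλ = -2.6789°
a = sin²(Δφ/2) + cos φ₁ cos φ₂ sin²(Δλ/2) = 0.000517
c = 2·arcsin(√a) = 0.045473 rad = 2.6054°
d = R·c = 6371 × 0.045473 = 289.7 km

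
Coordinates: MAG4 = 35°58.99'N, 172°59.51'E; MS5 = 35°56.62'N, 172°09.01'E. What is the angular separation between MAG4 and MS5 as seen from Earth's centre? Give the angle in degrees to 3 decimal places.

0.682°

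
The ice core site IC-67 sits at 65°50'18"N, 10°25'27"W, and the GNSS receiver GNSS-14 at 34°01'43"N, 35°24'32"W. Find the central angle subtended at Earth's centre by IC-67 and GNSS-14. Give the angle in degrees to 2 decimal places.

35.11°

IC-67: φ = +65.83833°, λ = -10.42417°
GNSS-14: φ = +34.02861°, λ = -35.40889°
Δφ = -31.8097°,  Δλ = -24.9847°
a = sin²(Δφ/2) + cos φ₁ cos φ₂ sin²(Δλ/2) = 0.090970
c = 2·arcsin(√a) = 0.612768 rad = 35.1090°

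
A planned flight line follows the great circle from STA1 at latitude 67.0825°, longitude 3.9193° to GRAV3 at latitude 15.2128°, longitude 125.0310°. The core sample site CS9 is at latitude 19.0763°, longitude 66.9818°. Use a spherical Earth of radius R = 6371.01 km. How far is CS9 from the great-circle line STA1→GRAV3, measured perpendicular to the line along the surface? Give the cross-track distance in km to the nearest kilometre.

δ₁₃ = central angle STA1→CS9 = 1.084053 rad  (haversine)
θ₁₃ = bearing STA1→CS9 = 107.588°,  θ₁₂ = bearing STA1→GRAV3 = 55.801°
dₓₜ = R·arcsin(sin δ₁₃ · sin(θ₁₃ − θ₁₂)) = 6371.01·arcsin(0.88386·sin(51.787°)) = 4890.834 km
|dₓₜ| = 4890.834 km

4891 km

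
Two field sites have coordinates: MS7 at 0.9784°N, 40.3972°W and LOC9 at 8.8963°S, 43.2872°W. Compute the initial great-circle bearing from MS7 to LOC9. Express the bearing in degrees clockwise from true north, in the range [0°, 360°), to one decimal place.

Δλ = -2.8900°
y = sin Δλ · cos φ₂ = -0.049812
x = cos φ₁ sin φ₂ − sin φ₁ cos φ₂ cos Δλ = -0.171473
θ = atan2(y, x) = -163.8016° → 196.1984° (mod 360°)

196.2°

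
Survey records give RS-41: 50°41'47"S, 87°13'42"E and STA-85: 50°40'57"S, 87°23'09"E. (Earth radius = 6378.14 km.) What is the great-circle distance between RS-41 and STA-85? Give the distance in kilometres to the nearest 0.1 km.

11.2 km

RS-41: φ = -50.69639°, λ = +87.22833°
STA-85: φ = -50.68250°, λ = +87.38583°
Δφ = 0.0139°,  Δλ = 0.1575°
a = sin²(Δφ/2) + cos φ₁ cos φ₂ sin²(Δλ/2) = 0.000001
c = 2·arcsin(√a) = 0.001758 rad = 0.1007°
d = R·c = 6378.14 × 0.001758 = 11.2 km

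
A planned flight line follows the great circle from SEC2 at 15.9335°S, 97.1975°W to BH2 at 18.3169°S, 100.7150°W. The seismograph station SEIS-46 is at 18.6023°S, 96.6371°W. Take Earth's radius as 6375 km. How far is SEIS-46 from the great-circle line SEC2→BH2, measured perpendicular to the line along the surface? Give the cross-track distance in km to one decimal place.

275.4 km

δ₁₃ = central angle SEC2→SEIS-46 = 0.047506 rad  (haversine)
θ₁₃ = bearing SEC2→SEIS-46 = 168.744°,  θ₁₂ = bearing SEC2→BH2 = 234.155°
dₓₜ = R·arcsin(sin δ₁₃ · sin(θ₁₃ − θ₁₂)) = 6375·arcsin(0.04749·sin(-65.411°)) = -275.372 km
|dₓₜ| = 275.372 km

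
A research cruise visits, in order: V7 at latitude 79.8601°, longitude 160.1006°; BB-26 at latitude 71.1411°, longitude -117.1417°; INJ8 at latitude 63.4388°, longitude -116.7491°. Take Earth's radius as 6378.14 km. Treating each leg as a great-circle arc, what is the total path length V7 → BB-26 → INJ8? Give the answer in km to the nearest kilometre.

3102 km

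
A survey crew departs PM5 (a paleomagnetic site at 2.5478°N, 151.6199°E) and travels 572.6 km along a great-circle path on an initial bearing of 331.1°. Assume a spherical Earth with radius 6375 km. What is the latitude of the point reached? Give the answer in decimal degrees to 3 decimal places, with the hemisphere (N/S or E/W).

δ = d/R = 572.6/6375 = 0.089820 rad
φ₂ = arcsin(sin φ₁ cos δ + cos φ₁ sin δ cos θ)
   = arcsin(0.04445·0.99597 + 0.99901·0.08970·0.87546) = 7.04935°
λ₂ = λ₁ + atan2(sin θ sin δ cos φ₁, cos δ − sin φ₁ sin φ₂) = 149.11642°

7.049°N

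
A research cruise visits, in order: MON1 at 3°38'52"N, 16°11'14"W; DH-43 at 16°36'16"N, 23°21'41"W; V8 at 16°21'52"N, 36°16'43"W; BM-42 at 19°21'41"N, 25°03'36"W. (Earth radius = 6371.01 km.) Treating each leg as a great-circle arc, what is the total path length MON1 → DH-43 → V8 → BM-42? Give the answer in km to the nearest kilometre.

MON1: φ = +3.64778°, λ = -16.18722°
DH-43: φ = +16.60444°, λ = -23.36139°
V8: φ = +16.36444°, λ = -36.27861°
BM-42: φ = +19.36139°, λ = -25.06000°
MON1→DH-43: c = 0.257410 rad, d = 1639.96 km
DH-43→V8: c = 0.216185 rad, d = 1377.32 km
V8→BM-42: c = 0.193510 rad, d = 1232.85 km
Total = 1639.96 + 1377.32 + 1232.85 = 4250.13 km

4250 km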